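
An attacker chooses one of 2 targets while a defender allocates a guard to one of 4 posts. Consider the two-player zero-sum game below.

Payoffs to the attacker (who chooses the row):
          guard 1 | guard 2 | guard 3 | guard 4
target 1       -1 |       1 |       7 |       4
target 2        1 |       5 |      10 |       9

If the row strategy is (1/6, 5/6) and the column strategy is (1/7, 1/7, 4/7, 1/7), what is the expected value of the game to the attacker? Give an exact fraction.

307/42

Against (1/7, 1/7, 4/7, 1/7), each row's expected payoff is target 1: 32/7; target 2: 55/7.
Taking the (1/6, 5/6)-weighted average: (1/6)·(32/7) + (5/6)·(55/7) = 307/42.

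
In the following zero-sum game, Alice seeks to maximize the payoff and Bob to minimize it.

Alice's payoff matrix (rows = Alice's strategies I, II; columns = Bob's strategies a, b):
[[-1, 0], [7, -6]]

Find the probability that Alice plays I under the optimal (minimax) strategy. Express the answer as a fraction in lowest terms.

Row minima are -1 and -6, so Alice's maximin is -1; column maxima are 7 and 0, so Bob's minimax is 0. These differ, so the equilibrium is in mixed strategies.
Let Alice play I with probability p. Bob is indifferent when −p + 7(1−p) = −6(1−p), giving p = 13/14.

13/14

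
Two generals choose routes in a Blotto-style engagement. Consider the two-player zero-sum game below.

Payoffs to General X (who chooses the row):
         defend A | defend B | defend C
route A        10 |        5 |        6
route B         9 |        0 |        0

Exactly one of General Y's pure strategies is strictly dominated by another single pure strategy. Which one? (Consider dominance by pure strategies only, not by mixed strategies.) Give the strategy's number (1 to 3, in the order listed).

1

General Y prefers columns that give General X less. Compare defend A with defend B: 5 < 10, 0 < 9.
So defend B strictly dominates defend A for General Y; defend A is strictly dominated.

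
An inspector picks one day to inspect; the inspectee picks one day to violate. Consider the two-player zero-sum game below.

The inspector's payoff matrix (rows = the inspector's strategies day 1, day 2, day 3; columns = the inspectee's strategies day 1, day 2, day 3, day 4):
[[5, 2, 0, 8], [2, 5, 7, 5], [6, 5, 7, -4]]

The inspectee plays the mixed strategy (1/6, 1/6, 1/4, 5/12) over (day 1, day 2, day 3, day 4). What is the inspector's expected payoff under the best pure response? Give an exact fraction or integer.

day 1: (5)·(1/6) + (2)·(1/6) + (0)·(1/4) + (8)·(5/12) = 9/2.
day 2: (2)·(1/6) + (5)·(1/6) + (7)·(1/4) + (5)·(5/12) = 5.
day 3: (6)·(1/6) + (5)·(1/6) + (7)·(1/4) + (-4)·(5/12) = 23/12.
The best pure response is day 2 with expected payoff 5.

5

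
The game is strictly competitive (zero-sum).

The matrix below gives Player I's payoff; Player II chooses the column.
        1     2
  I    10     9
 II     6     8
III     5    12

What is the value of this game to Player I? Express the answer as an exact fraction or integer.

75/8

Row II is strictly dominated by row I, so Player I never plays it.
The remaining 2×2 game on (I, III) × (1, 2) has no saddle point. Let Player I play I with probability p; indifference gives 10p + 5(1−p) = 9p + 12(1−p), so p = 7/8.
Similarly Player II's optimal q on 1 is 3/8, and the value is 10·(3/8) + (9)·(5/8) = 75/8.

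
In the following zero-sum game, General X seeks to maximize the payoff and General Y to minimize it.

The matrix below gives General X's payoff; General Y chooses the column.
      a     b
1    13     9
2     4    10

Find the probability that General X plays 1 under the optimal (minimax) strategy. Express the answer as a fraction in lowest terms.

Row minima are 9 and 4, so General X's maximin is 9; column maxima are 13 and 10, so General Y's minimax is 10. These differ, so the equilibrium is in mixed strategies.
Let General X play 1 with probability p. General Y is indifferent when 13p + 4(1−p) = 9p + 10(1−p), giving p = 3/5.

3/5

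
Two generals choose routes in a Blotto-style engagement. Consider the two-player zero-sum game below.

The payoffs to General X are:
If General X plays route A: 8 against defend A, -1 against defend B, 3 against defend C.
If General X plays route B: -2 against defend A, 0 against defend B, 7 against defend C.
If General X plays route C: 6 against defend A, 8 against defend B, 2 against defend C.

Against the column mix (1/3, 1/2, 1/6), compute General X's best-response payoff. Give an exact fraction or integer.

19/3

route A: (8)·(1/3) + (-1)·(1/2) + (3)·(1/6) = 8/3.
route B: (-2)·(1/3) + (0)·(1/2) + (7)·(1/6) = 1/2.
route C: (6)·(1/3) + (8)·(1/2) + (2)·(1/6) = 19/3.
The best pure response is route C with expected payoff 19/3.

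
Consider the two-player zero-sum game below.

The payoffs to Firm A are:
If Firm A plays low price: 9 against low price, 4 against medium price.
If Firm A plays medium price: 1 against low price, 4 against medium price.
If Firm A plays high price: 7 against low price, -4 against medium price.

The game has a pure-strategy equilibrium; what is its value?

Row minima: 4, 1, -4 → Firm A's maximin is 4.
Column maxima: 9, 4 → Firm B's minimax is 4.
They coincide at (low price, medium price), so the value is 4.

4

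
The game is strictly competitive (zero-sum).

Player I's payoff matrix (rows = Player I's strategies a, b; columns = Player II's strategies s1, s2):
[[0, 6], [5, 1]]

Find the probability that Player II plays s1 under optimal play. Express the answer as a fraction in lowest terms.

1/2

Row minima are 0 and 1, so Player I's maximin is 1; column maxima are 5 and 6, so Player II's minimax is 5. These differ, so the equilibrium is in mixed strategies.
Let Player II play s1 with probability q. Player I is indifferent when 6(1−q) = 5q + (1−q), giving q = 1/2.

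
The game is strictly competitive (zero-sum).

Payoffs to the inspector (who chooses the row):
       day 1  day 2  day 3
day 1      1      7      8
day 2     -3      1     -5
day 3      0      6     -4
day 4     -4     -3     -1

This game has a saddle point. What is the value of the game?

Row minima: 1, -5, -4, -4 → the inspector's maximin is 1.
Column maxima: 1, 7, 8 → the inspectee's minimax is 1.
They coincide at (day 1, day 1), so the value is 1.

1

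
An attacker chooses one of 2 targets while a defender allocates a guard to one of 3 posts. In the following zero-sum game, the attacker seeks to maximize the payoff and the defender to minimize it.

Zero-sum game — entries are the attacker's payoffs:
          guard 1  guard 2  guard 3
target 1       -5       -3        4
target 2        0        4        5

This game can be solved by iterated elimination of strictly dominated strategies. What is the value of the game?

0

Row target 1 is strictly dominated by row target 2 (0>-5, 4>-3, 5>4); eliminate target 1.
Column guard 2 is strictly dominated by guard 1 for the defender (0<4); eliminate guard 2.
Column guard 3 is strictly dominated by guard 1 for the defender (0<5); eliminate guard 3.
Only (target 2, guard 1) remains, with payoff 0.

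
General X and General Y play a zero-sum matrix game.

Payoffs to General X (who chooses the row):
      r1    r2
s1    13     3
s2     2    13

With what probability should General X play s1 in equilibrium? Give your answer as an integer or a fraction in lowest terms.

Row minima are 3 and 2, so General X's maximin is 3; column maxima are 13 and 13, so General Y's minimax is 13. These differ, so the equilibrium is in mixed strategies.
Let General X play s1 with probability p. General Y is indifferent when 13p + 2(1−p) = 3p + 13(1−p), giving p = 11/21.

11/21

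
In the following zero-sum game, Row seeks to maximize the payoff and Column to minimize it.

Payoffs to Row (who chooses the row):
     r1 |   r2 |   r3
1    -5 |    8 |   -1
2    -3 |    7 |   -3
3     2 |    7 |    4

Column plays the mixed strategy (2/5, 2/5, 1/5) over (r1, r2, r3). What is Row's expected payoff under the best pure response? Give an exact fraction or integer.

1: (-5)·(2/5) + (8)·(2/5) + (-1)·(1/5) = 1.
2: (-3)·(2/5) + (7)·(2/5) + (-3)·(1/5) = 1.
3: (2)·(2/5) + (7)·(2/5) + (4)·(1/5) = 22/5.
The best pure response is 3 with expected payoff 22/5.

22/5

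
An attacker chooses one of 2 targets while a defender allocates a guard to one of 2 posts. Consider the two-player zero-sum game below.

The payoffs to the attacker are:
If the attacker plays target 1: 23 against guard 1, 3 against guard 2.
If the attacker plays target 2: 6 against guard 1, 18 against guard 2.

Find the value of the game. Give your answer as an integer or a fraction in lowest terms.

99/8

Row minima are 3 and 6, so the attacker's maximin is 6; column maxima are 23 and 18, so the defender's minimax is 18. These differ, so the equilibrium is in mixed strategies.
Let the attacker play target 1 with probability p. The defender is indifferent when 23p + 6(1−p) = 3p + 18(1−p), giving p = 3/8.
Let the defender play guard 1 with probability q. The attacker is indifferent when 23q + 3(1−q) = 6q + 18(1−q), giving q = 15/32.
The value is 23·(15/32) + (3)·(17/32) = 99/8.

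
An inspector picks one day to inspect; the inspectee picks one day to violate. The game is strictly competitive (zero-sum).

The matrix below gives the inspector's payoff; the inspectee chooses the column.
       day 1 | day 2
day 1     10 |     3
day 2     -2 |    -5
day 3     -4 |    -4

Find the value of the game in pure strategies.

3

Row minima: 3, -5, -4 → the inspector's maximin is 3.
Column maxima: 10, 3 → the inspectee's minimax is 3.
They coincide at (day 1, day 2), so the value is 3.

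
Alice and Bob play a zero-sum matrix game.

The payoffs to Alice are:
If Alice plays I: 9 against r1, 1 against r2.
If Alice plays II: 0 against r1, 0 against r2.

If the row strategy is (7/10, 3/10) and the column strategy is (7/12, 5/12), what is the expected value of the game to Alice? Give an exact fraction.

Against (7/12, 5/12), each row's expected payoff is I: 17/3; II: 0.
Taking the (7/10, 3/10)-weighted average: (7/10)·(17/3) + (3/10)·(0) = 119/30.

119/30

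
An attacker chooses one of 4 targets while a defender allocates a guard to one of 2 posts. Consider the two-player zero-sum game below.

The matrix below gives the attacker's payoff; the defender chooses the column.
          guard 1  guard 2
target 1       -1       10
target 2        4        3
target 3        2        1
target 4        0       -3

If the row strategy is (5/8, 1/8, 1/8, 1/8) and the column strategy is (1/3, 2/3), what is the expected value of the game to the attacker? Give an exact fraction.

Against (1/3, 2/3), each row's expected payoff is target 1: 19/3; target 2: 10/3; target 3: 4/3; target 4: -2.
Taking the (5/8, 1/8, 1/8, 1/8)-weighted average: (5/8)·(19/3) + (1/8)·(10/3) + (1/8)·(4/3) + (1/8)·(-2) = 103/24.

103/24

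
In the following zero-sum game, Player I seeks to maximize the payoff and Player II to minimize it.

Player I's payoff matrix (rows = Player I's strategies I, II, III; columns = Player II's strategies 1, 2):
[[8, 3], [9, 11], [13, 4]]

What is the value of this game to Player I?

107/11

Row I is strictly dominated by row III, so Player I never plays it.
The remaining 2×2 game on (II, III) × (1, 2) has no saddle point. Let Player I play II with probability p; indifference gives 9p + 13(1−p) = 11p + 4(1−p), so p = 9/11.
Similarly Player II's optimal q on 1 is 7/11, and the value is 9·(7/11) + (11)·(4/11) = 107/11.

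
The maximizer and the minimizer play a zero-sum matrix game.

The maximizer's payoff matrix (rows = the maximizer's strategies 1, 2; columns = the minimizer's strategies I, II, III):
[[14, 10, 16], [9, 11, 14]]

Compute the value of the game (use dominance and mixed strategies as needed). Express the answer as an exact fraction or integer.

32/3

Column III is strictly dominated by I for the minimizer (it gives the maximizer more in every row).
The remaining 2×2 game on (1, 2) × (I, II) has no saddle point. Let the maximizer play 1 with probability p; indifference gives 14p + 9(1−p) = 10p + 11(1−p), so p = 1/3.
Similarly the minimizer's optimal q on I is 1/6, and the value is 14·(1/6) + (10)·(5/6) = 32/3.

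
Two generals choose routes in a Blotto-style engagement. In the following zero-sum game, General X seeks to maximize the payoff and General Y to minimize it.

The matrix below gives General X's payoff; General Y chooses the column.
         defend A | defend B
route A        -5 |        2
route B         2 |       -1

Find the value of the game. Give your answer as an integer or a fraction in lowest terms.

-1/10

Row minima are -5 and -1, so General X's maximin is -1; column maxima are 2 and 2, so General Y's minimax is 2. These differ, so the equilibrium is in mixed strategies.
Let General X play route A with probability p. General Y is indifferent when −5p + 2(1−p) = 2p − (1−p), giving p = 3/10.
Let General Y play defend A with probability q. General X is indifferent when −5q + 2(1−q) = 2q − (1−q), giving q = 3/10.
The value is -5·(3/10) + (2)·(7/10) = -1/10.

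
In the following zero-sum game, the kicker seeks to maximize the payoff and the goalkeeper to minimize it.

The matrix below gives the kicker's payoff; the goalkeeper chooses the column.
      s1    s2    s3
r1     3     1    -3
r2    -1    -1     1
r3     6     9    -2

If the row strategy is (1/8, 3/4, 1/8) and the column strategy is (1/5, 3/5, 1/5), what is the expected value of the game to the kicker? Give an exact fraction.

2/5

Against (1/5, 3/5, 1/5), each row's expected payoff is r1: 3/5; r2: -3/5; r3: 31/5.
Taking the (1/8, 3/4, 1/8)-weighted average: (1/8)·(3/5) + (3/4)·(-3/5) + (1/8)·(31/5) = 2/5.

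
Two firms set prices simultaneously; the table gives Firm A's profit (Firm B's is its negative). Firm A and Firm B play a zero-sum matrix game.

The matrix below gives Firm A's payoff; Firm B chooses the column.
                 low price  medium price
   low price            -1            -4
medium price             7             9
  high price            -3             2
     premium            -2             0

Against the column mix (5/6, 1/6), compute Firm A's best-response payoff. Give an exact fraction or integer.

low price: (-1)·(5/6) + (-4)·(1/6) = -3/2.
medium price: (7)·(5/6) + (9)·(1/6) = 22/3.
high price: (-3)·(5/6) + (2)·(1/6) = -13/6.
premium: (-2)·(5/6) + (0)·(1/6) = -5/3.
The best pure response is medium price with expected payoff 22/3.

22/3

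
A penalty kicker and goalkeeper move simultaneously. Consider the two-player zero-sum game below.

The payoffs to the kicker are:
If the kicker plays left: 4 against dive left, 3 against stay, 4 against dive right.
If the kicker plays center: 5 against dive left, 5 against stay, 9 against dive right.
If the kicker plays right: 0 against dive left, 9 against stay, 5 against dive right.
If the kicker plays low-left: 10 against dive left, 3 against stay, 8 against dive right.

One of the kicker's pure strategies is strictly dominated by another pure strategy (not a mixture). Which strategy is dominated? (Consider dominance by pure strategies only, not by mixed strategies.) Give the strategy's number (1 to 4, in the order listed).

Compare left with center: 5 > 4, 5 > 3, 9 > 4.
So center strictly dominates left for the kicker; left is strictly dominated.

1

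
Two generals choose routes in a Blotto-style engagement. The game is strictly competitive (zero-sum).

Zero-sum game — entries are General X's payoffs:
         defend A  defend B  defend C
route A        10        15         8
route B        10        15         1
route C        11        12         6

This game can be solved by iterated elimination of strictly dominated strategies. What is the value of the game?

Column defend A is strictly dominated by defend C for General Y (8<10, 1<10, 6<11); eliminate defend A.
Row route C is strictly dominated by row route A (15>12, 8>6); eliminate route C.
Column defend B is strictly dominated by defend C for General Y (8<15, 1<15); eliminate defend B.
Row route B is strictly dominated by row route A (8>1); eliminate route B.
Only (route A, defend C) remains, with payoff 8.

8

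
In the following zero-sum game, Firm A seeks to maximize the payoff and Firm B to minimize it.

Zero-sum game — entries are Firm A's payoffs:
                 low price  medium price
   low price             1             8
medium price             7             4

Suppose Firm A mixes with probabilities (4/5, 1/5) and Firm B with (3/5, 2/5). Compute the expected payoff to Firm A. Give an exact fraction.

21/5

Against (3/5, 2/5), each row's expected payoff is low price: 19/5; medium price: 29/5.
Taking the (4/5, 1/5)-weighted average: (4/5)·(19/5) + (1/5)·(29/5) = 21/5.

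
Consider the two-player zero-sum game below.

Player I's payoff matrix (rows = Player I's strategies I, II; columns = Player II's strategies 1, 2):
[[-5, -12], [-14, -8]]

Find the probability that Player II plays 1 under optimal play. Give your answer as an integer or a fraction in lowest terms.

Row minima are -12 and -14, so Player I's maximin is -12; column maxima are -5 and -8, so Player II's minimax is -8. These differ, so the equilibrium is in mixed strategies.
Let Player II play 1 with probability q. Player I is indifferent when −5q − 12(1−q) = −14q − 8(1−q), giving q = 4/13.

4/13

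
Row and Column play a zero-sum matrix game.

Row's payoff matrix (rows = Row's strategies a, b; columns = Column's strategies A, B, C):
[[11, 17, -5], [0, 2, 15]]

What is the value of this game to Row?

Column B is strictly dominated by A for Column (it gives Row more in every row).
The remaining 2×2 game on (a, b) × (A, C) has no saddle point. Let Row play a with probability p; indifference gives 11p = −5p + 15(1−p), so p = 15/31.
Similarly Column's optimal q on A is 20/31, and the value is 11·(20/31) + (-5)·(11/31) = 165/31.

165/31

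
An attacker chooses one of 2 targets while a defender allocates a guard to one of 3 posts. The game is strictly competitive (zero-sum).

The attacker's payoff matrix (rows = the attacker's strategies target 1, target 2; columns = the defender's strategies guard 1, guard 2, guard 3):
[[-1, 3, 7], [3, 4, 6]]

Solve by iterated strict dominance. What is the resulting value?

3

Column guard 2 is strictly dominated by guard 1 for the defender (-1<3, 3<4); eliminate guard 2.
Column guard 3 is strictly dominated by guard 1 for the defender (-1<7, 3<6); eliminate guard 3.
Row target 1 is strictly dominated by row target 2 (3>-1); eliminate target 1.
Only (target 2, guard 1) remains, with payoff 3.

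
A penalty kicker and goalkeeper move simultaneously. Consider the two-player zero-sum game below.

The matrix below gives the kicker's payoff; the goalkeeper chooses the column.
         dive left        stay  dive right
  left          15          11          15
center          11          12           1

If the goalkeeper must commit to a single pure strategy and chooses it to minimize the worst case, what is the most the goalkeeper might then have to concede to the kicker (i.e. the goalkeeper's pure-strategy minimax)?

12

The worst case (largest entry) in each column is dive left: 15, stay: 12, dive right: 15.
The best (smallest) of these is 12.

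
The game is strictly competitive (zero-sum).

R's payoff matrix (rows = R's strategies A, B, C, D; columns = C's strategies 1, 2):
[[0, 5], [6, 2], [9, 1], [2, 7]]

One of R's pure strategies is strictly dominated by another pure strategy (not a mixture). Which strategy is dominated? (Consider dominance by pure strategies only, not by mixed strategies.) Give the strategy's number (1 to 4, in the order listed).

Compare A with D: 2 > 0, 7 > 5.
So D strictly dominates A for R; A is strictly dominated.

1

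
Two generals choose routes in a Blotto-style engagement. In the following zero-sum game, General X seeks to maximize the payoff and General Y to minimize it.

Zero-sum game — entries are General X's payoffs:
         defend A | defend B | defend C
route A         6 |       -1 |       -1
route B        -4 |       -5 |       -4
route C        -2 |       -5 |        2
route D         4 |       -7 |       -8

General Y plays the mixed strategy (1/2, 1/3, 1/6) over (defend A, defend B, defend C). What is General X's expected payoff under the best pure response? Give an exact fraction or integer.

5/2

route A: (6)·(1/2) + (-1)·(1/3) + (-1)·(1/6) = 5/2.
route B: (-4)·(1/2) + (-5)·(1/3) + (-4)·(1/6) = -13/3.
route C: (-2)·(1/2) + (-5)·(1/3) + (2)·(1/6) = -7/3.
route D: (4)·(1/2) + (-7)·(1/3) + (-8)·(1/6) = -5/3.
The best pure response is route A with expected payoff 5/2.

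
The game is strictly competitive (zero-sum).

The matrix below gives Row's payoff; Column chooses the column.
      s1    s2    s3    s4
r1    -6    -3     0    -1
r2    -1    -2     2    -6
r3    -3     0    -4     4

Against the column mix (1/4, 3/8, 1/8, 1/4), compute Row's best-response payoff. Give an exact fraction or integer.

-1/4

r1: (-6)·(1/4) + (-3)·(3/8) + (0)·(1/8) + (-1)·(1/4) = -23/8.
r2: (-1)·(1/4) + (-2)·(3/8) + (2)·(1/8) + (-6)·(1/4) = -9/4.
r3: (-3)·(1/4) + (0)·(3/8) + (-4)·(1/8) + (4)·(1/4) = -1/4.
The best pure response is r3 with expected payoff -1/4.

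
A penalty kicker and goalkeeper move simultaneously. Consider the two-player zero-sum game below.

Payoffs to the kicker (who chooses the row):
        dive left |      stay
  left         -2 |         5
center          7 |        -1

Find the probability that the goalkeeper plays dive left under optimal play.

2/5

Row minima are -2 and -1, so the kicker's maximin is -1; column maxima are 7 and 5, so the goalkeeper's minimax is 5. These differ, so the equilibrium is in mixed strategies.
Let the goalkeeper play dive left with probability q. The kicker is indifferent when −2q + 5(1−q) = 7q − (1−q), giving q = 2/5.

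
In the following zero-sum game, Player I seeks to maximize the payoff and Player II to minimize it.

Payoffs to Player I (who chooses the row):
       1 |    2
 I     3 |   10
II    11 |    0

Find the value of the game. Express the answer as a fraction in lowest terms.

55/9

Row minima are 3 and 0, so Player I's maximin is 3; column maxima are 11 and 10, so Player II's minimax is 10. These differ, so the equilibrium is in mixed strategies.
Let Player I play I with probability p. Player II is indifferent when 3p + 11(1−p) = 10p, giving p = 11/18.
Let Player II play 1 with probability q. Player I is indifferent when 3q + 10(1−q) = 11q, giving q = 5/9.
The value is 3·(5/9) + (10)·(4/9) = 55/9.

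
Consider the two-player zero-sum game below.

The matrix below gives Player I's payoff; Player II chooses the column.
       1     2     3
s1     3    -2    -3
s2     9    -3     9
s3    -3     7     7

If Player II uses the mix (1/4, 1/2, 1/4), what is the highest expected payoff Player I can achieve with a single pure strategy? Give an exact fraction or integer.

s1: (3)·(1/4) + (-2)·(1/2) + (-3)·(1/4) = -1.
s2: (9)·(1/4) + (-3)·(1/2) + (9)·(1/4) = 3.
s3: (-3)·(1/4) + (7)·(1/2) + (7)·(1/4) = 9/2.
The best pure response is s3 with expected payoff 9/2.

9/2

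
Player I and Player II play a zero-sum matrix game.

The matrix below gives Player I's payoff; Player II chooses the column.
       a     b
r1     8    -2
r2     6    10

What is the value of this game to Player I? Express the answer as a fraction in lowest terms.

Row minima are -2 and 6, so Player I's maximin is 6; column maxima are 8 and 10, so Player II's minimax is 8. These differ, so the equilibrium is in mixed strategies.
Let Player I play r1 with probability p. Player II is indifferent when 8p + 6(1−p) = −2p + 10(1−p), giving p = 2/7.
Let Player II play a with probability q. Player I is indifferent when 8q − 2(1−q) = 6q + 10(1−q), giving q = 6/7.
The value is 8·(6/7) + (-2)·(1/7) = 46/7.

46/7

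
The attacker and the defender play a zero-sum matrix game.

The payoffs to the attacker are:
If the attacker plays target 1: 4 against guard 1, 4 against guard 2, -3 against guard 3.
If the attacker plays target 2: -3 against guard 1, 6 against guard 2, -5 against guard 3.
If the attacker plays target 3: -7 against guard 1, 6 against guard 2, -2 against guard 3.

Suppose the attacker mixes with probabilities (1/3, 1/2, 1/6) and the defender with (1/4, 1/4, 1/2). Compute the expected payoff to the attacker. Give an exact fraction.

-11/12

Against (1/4, 1/4, 1/2), each row's expected payoff is target 1: 1/2; target 2: -7/4; target 3: -5/4.
Taking the (1/3, 1/2, 1/6)-weighted average: (1/3)·(1/2) + (1/2)·(-7/4) + (1/6)·(-5/4) = -11/12.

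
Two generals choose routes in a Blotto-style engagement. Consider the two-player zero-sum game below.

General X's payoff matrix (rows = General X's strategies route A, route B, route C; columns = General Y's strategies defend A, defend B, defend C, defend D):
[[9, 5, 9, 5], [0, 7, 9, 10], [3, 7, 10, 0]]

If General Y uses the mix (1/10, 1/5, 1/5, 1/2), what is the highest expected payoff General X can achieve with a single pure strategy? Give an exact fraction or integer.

route A: (9)·(1/10) + (5)·(1/5) + (9)·(1/5) + (5)·(1/2) = 31/5.
route B: (0)·(1/10) + (7)·(1/5) + (9)·(1/5) + (10)·(1/2) = 41/5.
route C: (3)·(1/10) + (7)·(1/5) + (10)·(1/5) + (0)·(1/2) = 37/10.
The best pure response is route B with expected payoff 41/5.

41/5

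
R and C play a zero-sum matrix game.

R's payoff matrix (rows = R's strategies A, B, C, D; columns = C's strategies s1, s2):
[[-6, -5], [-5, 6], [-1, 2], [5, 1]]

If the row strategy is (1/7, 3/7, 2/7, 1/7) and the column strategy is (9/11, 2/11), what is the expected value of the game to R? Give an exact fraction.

-18/11

Against (9/11, 2/11), each row's expected payoff is A: -64/11; B: -3; C: -5/11; D: 47/11.
Taking the (1/7, 3/7, 2/7, 1/7)-weighted average: (1/7)·(-64/11) + (3/7)·(-3) + (2/7)·(-5/11) + (1/7)·(47/11) = -18/11.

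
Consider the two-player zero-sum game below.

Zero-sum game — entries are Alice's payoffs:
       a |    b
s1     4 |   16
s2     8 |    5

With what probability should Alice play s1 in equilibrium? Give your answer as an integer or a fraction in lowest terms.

1/5

Row minima are 4 and 5, so Alice's maximin is 5; column maxima are 8 and 16, so Bob's minimax is 8. These differ, so the equilibrium is in mixed strategies.
Let Alice play s1 with probability p. Bob is indifferent when 4p + 8(1−p) = 16p + 5(1−p), giving p = 1/5.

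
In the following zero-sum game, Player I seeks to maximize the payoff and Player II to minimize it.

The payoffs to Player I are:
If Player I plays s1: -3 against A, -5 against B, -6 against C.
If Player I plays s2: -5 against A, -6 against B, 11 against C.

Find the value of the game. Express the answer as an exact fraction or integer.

Column A is strictly dominated by B for Player II (it gives Player I more in every row).
The remaining 2×2 game on (s1, s2) × (B, C) has no saddle point. Let Player I play s1 with probability p; indifference gives −5p − 6(1−p) = −6p + 11(1−p), so p = 17/18.
Similarly Player II's optimal q on B is 17/18, and the value is -5·(17/18) + (-6)·(1/18) = -91/18.

-91/18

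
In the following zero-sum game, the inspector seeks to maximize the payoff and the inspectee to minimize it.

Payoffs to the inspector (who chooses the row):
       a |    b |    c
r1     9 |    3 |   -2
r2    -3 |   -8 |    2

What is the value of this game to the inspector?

-2/3

Column a is strictly dominated by b for the inspectee (it gives the inspector more in every row).
The remaining 2×2 game on (r1, r2) × (b, c) has no saddle point. Let the inspector play r1 with probability p; indifference gives 3p − 8(1−p) = −2p + 2(1−p), so p = 2/3.
Similarly the inspectee's optimal q on b is 4/15, and the value is 3·(4/15) + (-2)·(11/15) = -2/3.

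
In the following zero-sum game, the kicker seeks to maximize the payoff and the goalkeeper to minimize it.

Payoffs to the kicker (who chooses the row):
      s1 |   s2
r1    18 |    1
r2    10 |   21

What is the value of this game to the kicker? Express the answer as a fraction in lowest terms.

92/7

Row minima are 1 and 10, so the kicker's maximin is 10; column maxima are 18 and 21, so the goalkeeper's minimax is 18. These differ, so the equilibrium is in mixed strategies.
Let the kicker play r1 with probability p. The goalkeeper is indifferent when 18p + 10(1−p) = p + 21(1−p), giving p = 11/28.
Let the goalkeeper play s1 with probability q. The kicker is indifferent when 18q + (1−q) = 10q + 21(1−q), giving q = 5/7.
The value is 18·(5/7) + (1)·(2/7) = 92/7.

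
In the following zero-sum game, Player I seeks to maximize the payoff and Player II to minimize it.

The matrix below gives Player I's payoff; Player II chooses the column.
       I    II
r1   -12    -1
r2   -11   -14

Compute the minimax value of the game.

Row minima are -12 and -14, so Player I's maximin is -12; column maxima are -11 and -1, so Player II's minimax is -11. These differ, so the equilibrium is in mixed strategies.
Let Player I play r1 with probability p. Player II is indifferent when −12p − 11(1−p) = −p − 14(1−p), giving p = 3/14.
Let Player II play I with probability q. Player I is indifferent when −12q − (1−q) = −11q − 14(1−q), giving q = 13/14.
The value is -12·(13/14) + (-1)·(1/14) = -157/14.

-157/14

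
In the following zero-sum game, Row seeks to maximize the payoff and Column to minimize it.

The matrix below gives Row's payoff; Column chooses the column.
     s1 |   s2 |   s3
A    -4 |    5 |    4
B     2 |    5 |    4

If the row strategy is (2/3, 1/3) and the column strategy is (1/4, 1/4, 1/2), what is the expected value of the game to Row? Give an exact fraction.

11/4

Against (1/4, 1/4, 1/2), each row's expected payoff is A: 9/4; B: 15/4.
Taking the (2/3, 1/3)-weighted average: (2/3)·(9/4) + (1/3)·(15/4) = 11/4.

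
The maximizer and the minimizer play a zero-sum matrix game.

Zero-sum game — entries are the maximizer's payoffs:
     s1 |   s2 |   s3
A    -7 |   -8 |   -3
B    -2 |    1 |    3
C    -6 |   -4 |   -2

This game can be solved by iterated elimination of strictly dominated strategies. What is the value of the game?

-2

Row A is strictly dominated by row B (-2>-7, 1>-8, 3>-3); eliminate A.
Column s2 is strictly dominated by s1 for the minimizer (-2<1, -6<-4); eliminate s2.
Row C is strictly dominated by row B (-2>-6, 3>-2); eliminate C.
Column s3 is strictly dominated by s1 for the minimizer (-2<3); eliminate s3.
Only (B, s1) remains, with payoff -2.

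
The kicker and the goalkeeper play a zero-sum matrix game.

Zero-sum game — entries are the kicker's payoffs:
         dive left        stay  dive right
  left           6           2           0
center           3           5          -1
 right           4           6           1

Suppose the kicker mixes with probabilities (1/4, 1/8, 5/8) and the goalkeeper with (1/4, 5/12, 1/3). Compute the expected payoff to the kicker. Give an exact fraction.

Against (1/4, 5/12, 1/3), each row's expected payoff is left: 7/3; center: 5/2; right: 23/6.
Taking the (1/4, 1/8, 5/8)-weighted average: (1/4)·(7/3) + (1/8)·(5/2) + (5/8)·(23/6) = 79/24.

79/24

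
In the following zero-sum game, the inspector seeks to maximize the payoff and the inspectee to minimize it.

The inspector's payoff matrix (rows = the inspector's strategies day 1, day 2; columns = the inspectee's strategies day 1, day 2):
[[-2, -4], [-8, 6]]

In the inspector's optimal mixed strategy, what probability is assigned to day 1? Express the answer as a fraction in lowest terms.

Row minima are -4 and -8, so the inspector's maximin is -4; column maxima are -2 and 6, so the inspectee's minimax is -2. These differ, so the equilibrium is in mixed strategies.
Let the inspector play day 1 with probability p. The inspectee is indifferent when −2p − 8(1−p) = −4p + 6(1−p), giving p = 7/8.

7/8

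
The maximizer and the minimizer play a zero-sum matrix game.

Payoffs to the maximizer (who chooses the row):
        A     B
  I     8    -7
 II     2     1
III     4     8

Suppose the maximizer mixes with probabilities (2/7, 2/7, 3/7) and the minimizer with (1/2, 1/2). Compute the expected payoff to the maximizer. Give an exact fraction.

Against (1/2, 1/2), each row's expected payoff is I: 1/2; II: 3/2; III: 6.
Taking the (2/7, 2/7, 3/7)-weighted average: (2/7)·(1/2) + (2/7)·(3/2) + (3/7)·(6) = 22/7.

22/7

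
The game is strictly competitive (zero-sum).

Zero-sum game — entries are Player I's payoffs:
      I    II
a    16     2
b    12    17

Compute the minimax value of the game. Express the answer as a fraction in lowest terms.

248/19

Row minima are 2 and 12, so Player I's maximin is 12; column maxima are 16 and 17, so Player II's minimax is 16. These differ, so the equilibrium is in mixed strategies.
Let Player I play a with probability p. Player II is indifferent when 16p + 12(1−p) = 2p + 17(1−p), giving p = 5/19.
Let Player II play I with probability q. Player I is indifferent when 16q + 2(1−q) = 12q + 17(1−q), giving q = 15/19.
The value is 16·(15/19) + (2)·(4/19) = 248/19.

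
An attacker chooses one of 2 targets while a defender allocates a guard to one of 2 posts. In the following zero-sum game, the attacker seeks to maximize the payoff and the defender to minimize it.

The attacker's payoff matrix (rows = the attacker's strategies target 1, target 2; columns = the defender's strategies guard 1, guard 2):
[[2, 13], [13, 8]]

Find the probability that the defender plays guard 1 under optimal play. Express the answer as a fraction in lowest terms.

Row minima are 2 and 8, so the attacker's maximin is 8; column maxima are 13 and 13, so the defender's minimax is 13. These differ, so the equilibrium is in mixed strategies.
Let the defender play guard 1 with probability q. The attacker is indifferent when 2q + 13(1−q) = 13q + 8(1−q), giving q = 5/16.

5/16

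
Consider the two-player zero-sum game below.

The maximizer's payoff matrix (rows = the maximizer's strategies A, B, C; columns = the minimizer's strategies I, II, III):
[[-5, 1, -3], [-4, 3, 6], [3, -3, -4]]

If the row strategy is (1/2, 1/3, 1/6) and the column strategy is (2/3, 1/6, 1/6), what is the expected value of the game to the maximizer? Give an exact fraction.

Against (2/3, 1/6, 1/6), each row's expected payoff is A: -11/3; B: -7/6; C: 5/6.
Taking the (1/2, 1/3, 1/6)-weighted average: (1/2)·(-11/3) + (1/3)·(-7/6) + (1/6)·(5/6) = -25/12.

-25/12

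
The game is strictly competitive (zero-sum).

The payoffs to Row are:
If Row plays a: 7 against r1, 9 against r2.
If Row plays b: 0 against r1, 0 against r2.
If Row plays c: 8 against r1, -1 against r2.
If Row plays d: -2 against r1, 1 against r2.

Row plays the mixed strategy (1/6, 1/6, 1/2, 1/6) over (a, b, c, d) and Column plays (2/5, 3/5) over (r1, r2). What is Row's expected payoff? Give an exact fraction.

79/30

Against (2/5, 3/5), each row's expected payoff is a: 41/5; b: 0; c: 13/5; d: -1/5.
Taking the (1/6, 1/6, 1/2, 1/6)-weighted average: (1/6)·(41/5) + (1/6)·(0) + (1/2)·(13/5) + (1/6)·(-1/5) = 79/30.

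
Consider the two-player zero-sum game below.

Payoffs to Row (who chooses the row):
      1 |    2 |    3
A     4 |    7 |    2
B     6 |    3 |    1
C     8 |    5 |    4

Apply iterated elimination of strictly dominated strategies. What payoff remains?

4

Row B is strictly dominated by row C (8>6, 5>3, 4>1); eliminate B.
Column 1 is strictly dominated by 3 for Column (2<4, 4<8); eliminate 1.
Column 2 is strictly dominated by 3 for Column (2<7, 4<5); eliminate 2.
Row A is strictly dominated by row C (4>2); eliminate A.
Only (C, 3) remains, with payoff 4.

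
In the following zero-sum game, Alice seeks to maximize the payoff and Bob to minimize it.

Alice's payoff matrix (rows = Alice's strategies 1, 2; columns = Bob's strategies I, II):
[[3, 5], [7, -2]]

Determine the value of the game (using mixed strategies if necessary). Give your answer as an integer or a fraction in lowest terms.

41/11

Row minima are 3 and -2, so Alice's maximin is 3; column maxima are 7 and 5, so Bob's minimax is 5. These differ, so the equilibrium is in mixed strategies.
Let Alice play 1 with probability p. Bob is indifferent when 3p + 7(1−p) = 5p − 2(1−p), giving p = 9/11.
Let Bob play I with probability q. Alice is indifferent when 3q + 5(1−q) = 7q − 2(1−q), giving q = 7/11.
The value is 3·(7/11) + (5)·(4/11) = 41/11.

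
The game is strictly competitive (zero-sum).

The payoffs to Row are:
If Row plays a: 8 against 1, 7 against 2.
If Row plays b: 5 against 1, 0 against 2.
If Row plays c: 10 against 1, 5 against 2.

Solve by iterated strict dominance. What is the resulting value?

Row b is strictly dominated by row a (8>5, 7>0); eliminate b.
Column 1 is strictly dominated by 2 for Column (7<8, 5<10); eliminate 1.
Row c is strictly dominated by row a (7>5); eliminate c.
Only (a, 2) remains, with payoff 7.

7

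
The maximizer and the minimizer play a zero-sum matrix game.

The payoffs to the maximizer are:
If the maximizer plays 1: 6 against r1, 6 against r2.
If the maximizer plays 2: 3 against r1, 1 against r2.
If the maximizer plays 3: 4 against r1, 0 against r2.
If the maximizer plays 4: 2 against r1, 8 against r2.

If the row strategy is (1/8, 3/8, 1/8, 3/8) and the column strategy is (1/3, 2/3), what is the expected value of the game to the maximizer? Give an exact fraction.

91/24

Against (1/3, 2/3), each row's expected payoff is 1: 6; 2: 5/3; 3: 4/3; 4: 6.
Taking the (1/8, 3/8, 1/8, 3/8)-weighted average: (1/8)·(6) + (3/8)·(5/3) + (1/8)·(4/3) + (3/8)·(6) = 91/24.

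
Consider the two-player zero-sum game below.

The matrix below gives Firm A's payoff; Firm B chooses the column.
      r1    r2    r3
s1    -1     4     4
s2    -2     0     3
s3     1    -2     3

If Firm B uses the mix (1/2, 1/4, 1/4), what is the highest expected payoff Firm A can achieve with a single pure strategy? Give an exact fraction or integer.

s1: (-1)·(1/2) + (4)·(1/4) + (4)·(1/4) = 3/2.
s2: (-2)·(1/2) + (0)·(1/4) + (3)·(1/4) = -1/4.
s3: (1)·(1/2) + (-2)·(1/4) + (3)·(1/4) = 3/4.
The best pure response is s1 with expected payoff 3/2.

3/2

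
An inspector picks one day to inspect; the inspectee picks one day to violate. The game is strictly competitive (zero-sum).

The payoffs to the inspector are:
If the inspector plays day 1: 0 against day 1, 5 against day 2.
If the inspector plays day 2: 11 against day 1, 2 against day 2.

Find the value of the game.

55/14

Row minima are 0 and 2, so the inspector's maximin is 2; column maxima are 11 and 5, so the inspectee's minimax is 5. These differ, so the equilibrium is in mixed strategies.
Let the inspector play day 1 with probability p. The inspectee is indifferent when 11(1−p) = 5p + 2(1−p), giving p = 9/14.
Let the inspectee play day 1 with probability q. The inspector is indifferent when 5(1−q) = 11q + 2(1−q), giving q = 3/14.
The value is 0·(3/14) + (5)·(11/14) = 55/14.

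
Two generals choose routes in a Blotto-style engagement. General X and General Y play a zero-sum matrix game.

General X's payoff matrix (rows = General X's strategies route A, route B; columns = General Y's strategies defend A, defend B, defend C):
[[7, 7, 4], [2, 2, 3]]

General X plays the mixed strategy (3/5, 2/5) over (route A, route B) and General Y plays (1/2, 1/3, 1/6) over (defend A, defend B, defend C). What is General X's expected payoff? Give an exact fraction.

143/30

Against (1/2, 1/3, 1/6), each row's expected payoff is route A: 13/2; route B: 13/6.
Taking the (3/5, 2/5)-weighted average: (3/5)·(13/2) + (2/5)·(13/6) = 143/30.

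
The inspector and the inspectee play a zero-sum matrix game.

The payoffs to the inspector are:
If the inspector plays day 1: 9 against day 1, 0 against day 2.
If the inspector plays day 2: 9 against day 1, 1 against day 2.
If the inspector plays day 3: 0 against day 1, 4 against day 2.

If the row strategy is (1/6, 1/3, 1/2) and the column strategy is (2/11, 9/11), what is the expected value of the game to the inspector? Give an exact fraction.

30/11

Against (2/11, 9/11), each row's expected payoff is day 1: 18/11; day 2: 27/11; day 3: 36/11.
Taking the (1/6, 1/3, 1/2)-weighted average: (1/6)·(18/11) + (1/3)·(27/11) + (1/2)·(36/11) = 30/11.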